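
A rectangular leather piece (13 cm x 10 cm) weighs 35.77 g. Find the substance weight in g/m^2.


2751.5 g/m^2


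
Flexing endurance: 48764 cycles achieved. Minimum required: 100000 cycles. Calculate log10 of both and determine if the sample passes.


Achieved: log10 = 4.69
Required: log10 = 5.00
Passes: No


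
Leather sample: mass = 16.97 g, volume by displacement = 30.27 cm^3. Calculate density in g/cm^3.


0.561 g/cm^3

Density = mass / volume
Density = 16.97 / 30.27 = 0.561 g/cm^3


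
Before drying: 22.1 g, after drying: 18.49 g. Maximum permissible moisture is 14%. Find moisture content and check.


Moisture content = 16.3%
Acceptable: No


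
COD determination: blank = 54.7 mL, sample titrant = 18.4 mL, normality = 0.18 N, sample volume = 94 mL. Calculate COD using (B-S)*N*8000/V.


556.1 mg/L


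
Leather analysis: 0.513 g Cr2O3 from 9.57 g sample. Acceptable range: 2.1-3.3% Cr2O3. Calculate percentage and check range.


Cr2O3% = 0.513 / 9.57 x 100 = 5.36%
Acceptable range: 2.1 to 3.3%
Within range: No


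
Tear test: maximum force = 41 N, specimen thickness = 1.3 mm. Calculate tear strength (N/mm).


31.5 N/mm

Tear strength = force / thickness
Tear = 41 / 1.3 = 31.5 N/mm


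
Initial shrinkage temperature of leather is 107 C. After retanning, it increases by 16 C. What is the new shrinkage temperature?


123 C


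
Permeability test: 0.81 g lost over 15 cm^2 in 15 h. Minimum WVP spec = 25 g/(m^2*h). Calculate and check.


WVP = 0.81 / (15 x 15) x 10000 = 36.00 g/(m^2*h)
Minimum: 25 g/(m^2*h)
Meets spec: Yes


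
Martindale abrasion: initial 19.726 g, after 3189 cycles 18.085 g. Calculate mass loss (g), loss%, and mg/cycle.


Loss = 19.726 - 18.085 = 1.641 g
Loss% = 1.641 / 19.726 x 100 = 8.32%
Rate = 1.641 / 3189 x 1000 = 0.515 mg/cycle


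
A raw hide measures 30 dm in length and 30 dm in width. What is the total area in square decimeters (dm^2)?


Area = length x width
Area = 30 x 30 = 900 dm^2


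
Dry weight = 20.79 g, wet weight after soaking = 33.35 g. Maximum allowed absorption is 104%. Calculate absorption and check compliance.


WA = (33.35 - 20.79) / 20.79 x 100 = 60.4%
Maximum allowed: 104%
Compliant: Yes


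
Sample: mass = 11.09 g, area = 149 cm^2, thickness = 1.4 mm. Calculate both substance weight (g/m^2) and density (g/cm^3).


Substance weight = 744.3 g/m^2
Density = 0.532 g/cm^3

SW = 11.09 / 149 x 10000 = 744.3 g/m^2
Volume = 149 x 1.4 / 10 = 20.86 cm^3
Density = 11.09 / 20.86 = 0.532 g/cm^3


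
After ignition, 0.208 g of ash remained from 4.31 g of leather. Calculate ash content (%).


Ash% = 0.208 / 4.31 x 100
Ash% = 4.83%


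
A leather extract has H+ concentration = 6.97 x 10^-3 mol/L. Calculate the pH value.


pH = -log10[H+]
pH = -log10(6.97 x 10^-3) = 2.16


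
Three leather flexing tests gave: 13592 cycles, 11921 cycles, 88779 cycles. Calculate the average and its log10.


Average = (13592 + 11921 + 88779) / 3 = 38097 cycles
log10(38097) = 4.58


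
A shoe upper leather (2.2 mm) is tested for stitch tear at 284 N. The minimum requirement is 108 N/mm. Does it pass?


STS = 284 / 2.2 = 129.1 N/mm
Minimum required: 108 N/mm
Passes: Yes


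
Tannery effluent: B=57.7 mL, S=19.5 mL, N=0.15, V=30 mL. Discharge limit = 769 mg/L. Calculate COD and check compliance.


COD = 1528.0 mg/L
Compliant: No

COD = (57.7 - 19.5) x 0.15 x 8000 / 30 = 1528.0 mg/L
Limit: 769 mg/L
Compliant: No


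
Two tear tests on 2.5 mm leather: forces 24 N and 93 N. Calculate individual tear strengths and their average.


Tear 1 = 9.6 N/mm
Tear 2 = 37.2 N/mm
Average = 23.4 N/mm

Tear 1 = 24 / 2.5 = 9.6 N/mm
Tear 2 = 93 / 2.5 = 37.2 N/mm
Average = (9.6 + 37.2) / 2 = 23.4 N/mm


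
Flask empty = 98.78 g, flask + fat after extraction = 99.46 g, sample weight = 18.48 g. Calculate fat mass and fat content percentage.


Fat mass = 99.46 - 98.78 = 0.68 g
Fat% = 0.68 / 18.48 x 100 = 3.7%


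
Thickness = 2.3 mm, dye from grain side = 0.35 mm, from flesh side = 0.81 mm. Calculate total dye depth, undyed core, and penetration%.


Total dyed = 0.35 + 0.81 = 1.16 mm
Undyed core = 2.3 - 1.16 = 1.14 mm
Penetration = 1.16 / 2.3 x 100 = 50.4%


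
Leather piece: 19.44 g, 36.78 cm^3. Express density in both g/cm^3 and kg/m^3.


Density = 19.44 / 36.78 = 0.529 g/cm^3
Convert: 0.529 x 1000 = 529 kg/m^3


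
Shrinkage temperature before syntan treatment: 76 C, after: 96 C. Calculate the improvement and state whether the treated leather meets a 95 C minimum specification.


Improvement = 96 - 76 = 20 C
Spec check: 96 C >= 95 C? Yes


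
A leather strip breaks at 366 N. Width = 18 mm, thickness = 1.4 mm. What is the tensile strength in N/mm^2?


14.52 N/mm^2


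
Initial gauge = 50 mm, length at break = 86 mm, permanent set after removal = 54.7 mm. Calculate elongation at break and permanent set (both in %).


Elongation at break = 72.0%
Permanent set = 9.4%

Elongation at break = (86 - 50) / 50 x 100 = 72.0%
Permanent set = (54.7 - 50) / 50 x 100 = 9.4%


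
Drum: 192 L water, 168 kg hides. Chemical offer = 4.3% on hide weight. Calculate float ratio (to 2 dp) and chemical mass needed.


Float ratio = 192 / 168 = 1.14
Chemical = 168 x 4.3 / 100 = 7.224 kg


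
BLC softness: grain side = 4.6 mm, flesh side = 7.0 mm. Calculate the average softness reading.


5.80 mm


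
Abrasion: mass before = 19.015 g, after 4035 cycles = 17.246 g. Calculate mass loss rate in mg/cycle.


0.438 mg/cycle


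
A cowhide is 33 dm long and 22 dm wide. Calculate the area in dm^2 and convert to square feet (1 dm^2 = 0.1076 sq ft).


Area = 33 x 22 = 726 dm^2
Conversion: 726 x 0.1076 = 78.12 sq ft


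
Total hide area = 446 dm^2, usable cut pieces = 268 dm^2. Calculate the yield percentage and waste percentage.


Yield = 268 / 446 x 100 = 60.1%
Waste = 446 - 268 = 178 dm^2
Waste% = 100 - 60.1 = 39.9%


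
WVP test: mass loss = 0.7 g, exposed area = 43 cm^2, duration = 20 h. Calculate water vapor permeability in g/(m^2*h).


WVP = mass_loss / (area x time) x 10000
WVP = 0.7 / (43 x 20) x 10000
WVP = 0.7 / 860 x 10000 = 8.14 g/(m^2*h)


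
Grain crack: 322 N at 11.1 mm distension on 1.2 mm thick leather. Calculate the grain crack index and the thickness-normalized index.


Crack index = 29.0 N/mm
Normalized index = 24.2 N/mm per mm

Crack index = 322 / 11.1 = 29.0 N/mm
Normalized = 29.0 / 1.2 = 24.2 N/mm per mm


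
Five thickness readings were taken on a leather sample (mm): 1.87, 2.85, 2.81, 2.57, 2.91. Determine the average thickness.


Sum = 1.87 + 2.85 + 2.81 + 2.57 + 2.91 = 13.01
Average = 13.01 / 5 = 2.60 mm


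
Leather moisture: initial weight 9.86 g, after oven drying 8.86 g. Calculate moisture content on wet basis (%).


10.1%

Moisture = 9.86 - 8.86 = 1.00 g
MC = 1.00 / 9.86 x 100 = 10.1%


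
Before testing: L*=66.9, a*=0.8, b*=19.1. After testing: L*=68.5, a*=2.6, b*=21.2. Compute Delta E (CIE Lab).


Delta E = 3.20

dL = 68.5 - 66.9 = 1.6
da = 2.6 - 0.8 = 1.8
db = 21.2 - 19.1 = 2.1
dE = sqrt((1.6)^2 + (1.8)^2 + (2.1)^2) = 3.20


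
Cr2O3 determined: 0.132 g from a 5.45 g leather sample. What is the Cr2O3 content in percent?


Cr2O3% = 0.132 / 5.45 x 100
Cr2O3% = 2.42%


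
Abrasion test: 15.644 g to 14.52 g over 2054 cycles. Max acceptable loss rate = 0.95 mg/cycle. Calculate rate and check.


Rate = 0.547 mg/cycle
Passes: Yes

Loss = 15.644 - 14.52 = 1.124 g
Rate = 1.124 g / 2054 cycles x 1000 = 0.547 mg/cycle
Max = 0.95 mg/cycle
Passes: Yes


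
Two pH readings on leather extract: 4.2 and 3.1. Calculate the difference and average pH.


Difference = |4.2 - 3.1| = 1.1
Average = (4.2 + 3.1) / 2 = 3.65


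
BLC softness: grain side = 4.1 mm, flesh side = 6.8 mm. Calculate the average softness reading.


Average = (4.1 + 6.8) / 2
Average = 5.45 mm


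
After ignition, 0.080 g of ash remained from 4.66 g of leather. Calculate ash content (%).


1.72%


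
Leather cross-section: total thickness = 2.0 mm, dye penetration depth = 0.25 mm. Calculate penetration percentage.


Penetration% = 0.25 / 2.0 x 100
Penetration = 12.5%


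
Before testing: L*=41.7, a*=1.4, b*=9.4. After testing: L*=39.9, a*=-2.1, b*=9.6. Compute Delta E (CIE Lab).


Delta E = 3.94

dL = 39.9 - 41.7 = -1.8
da = -2.1 - 1.4 = -3.5
db = 9.6 - 9.4 = 0.2
dE = sqrt((-1.8)^2 + (-3.5)^2 + (0.2)^2) = 3.94


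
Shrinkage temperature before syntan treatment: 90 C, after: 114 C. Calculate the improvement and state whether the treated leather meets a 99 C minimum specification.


Improvement = 114 - 90 = 24 C
Spec check: 114 C >= 99 C? Yes


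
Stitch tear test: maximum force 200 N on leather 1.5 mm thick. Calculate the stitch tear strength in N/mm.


133.3 N/mm

Stitch tear strength = force / thickness
STS = 200 / 1.5 = 133.3 N/mm


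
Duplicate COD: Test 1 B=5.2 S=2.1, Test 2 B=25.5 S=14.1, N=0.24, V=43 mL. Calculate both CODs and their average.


COD1 = 138.4 mg/L
COD2 = 509.0 mg/L
Average = 323.7 mg/L

COD1 = (5.2 - 2.1) x 0.24 x 8000 / 43 = 138.4 mg/L
COD2 = (25.5 - 14.1) x 0.24 x 8000 / 43 = 509.0 mg/L
Average = (138.4 + 509.0) / 2 = 323.7 mg/L


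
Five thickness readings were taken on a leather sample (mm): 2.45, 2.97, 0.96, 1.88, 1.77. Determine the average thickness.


Sum = 2.45 + 2.97 + 0.96 + 1.88 + 1.77 = 10.03
Average = 10.03 / 5 = 2.01 mm


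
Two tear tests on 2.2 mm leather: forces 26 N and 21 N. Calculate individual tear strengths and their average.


Tear 1 = 11.8 N/mm
Tear 2 = 9.5 N/mm
Average = 10.7 N/mm


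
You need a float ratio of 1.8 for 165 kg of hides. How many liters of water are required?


297.0 L


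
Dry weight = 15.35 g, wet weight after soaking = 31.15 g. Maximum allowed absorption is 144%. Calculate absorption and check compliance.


WA = (31.15 - 15.35) / 15.35 x 100 = 102.9%
Maximum allowed: 144%
Compliant: Yes


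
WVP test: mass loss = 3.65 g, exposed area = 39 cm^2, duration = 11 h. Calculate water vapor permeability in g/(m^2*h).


85.08 g/(m^2*h)

WVP = mass_loss / (area x time) x 10000
WVP = 3.65 / (39 x 11) x 10000
WVP = 3.65 / 429 x 10000 = 85.08 g/(m^2*h)


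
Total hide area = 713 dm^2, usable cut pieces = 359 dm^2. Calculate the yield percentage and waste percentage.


Yield = 359 / 713 x 100 = 50.4%
Waste = 713 - 359 = 354 dm^2
Waste% = 100 - 50.4 = 49.6%


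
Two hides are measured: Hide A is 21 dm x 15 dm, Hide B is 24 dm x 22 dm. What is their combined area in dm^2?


843 dm^2

Hide A area = 21 x 15 = 315 dm^2
Hide B area = 24 x 22 = 528 dm^2
Total = 315 + 528 = 843 dm^2


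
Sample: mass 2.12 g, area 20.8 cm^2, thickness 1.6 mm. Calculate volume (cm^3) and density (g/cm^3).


Thickness in cm = 1.6 / 10 = 0.16 cm
Volume = 20.8 x 0.16 = 3.328 cm^3
Density = 2.12 / 3.328 = 0.637 g/cm^3


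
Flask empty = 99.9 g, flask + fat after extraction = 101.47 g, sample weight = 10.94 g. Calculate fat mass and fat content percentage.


Fat mass = 101.47 - 99.9 = 1.57 g
Fat% = 1.57 / 10.94 x 100 = 14.4%


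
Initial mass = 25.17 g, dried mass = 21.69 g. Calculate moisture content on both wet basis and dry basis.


Wet basis = 13.8%
Dry basis = 16.0%


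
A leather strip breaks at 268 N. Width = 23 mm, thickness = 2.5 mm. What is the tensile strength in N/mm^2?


4.66 N/mm^2

Cross-sectional area = 23 x 2.5 = 57.5 mm^2
Tensile strength = 268 / 57.5 = 4.66 N/mm^2


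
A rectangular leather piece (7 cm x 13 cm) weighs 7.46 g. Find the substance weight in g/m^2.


Area = 7 x 13 = 91 cm^2
SW = 7.46 / 91 x 10000 = 819.8 g/m^2


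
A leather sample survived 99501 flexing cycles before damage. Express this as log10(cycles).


5.00


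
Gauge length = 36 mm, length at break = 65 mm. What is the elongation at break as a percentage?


80.6%

Extension = 65 - 36 = 29 mm
Elongation = 29 / 36 x 100 = 80.6%


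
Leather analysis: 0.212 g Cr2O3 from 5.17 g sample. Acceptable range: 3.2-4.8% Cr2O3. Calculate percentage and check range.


Cr2O3 = 4.10%
Within range: Yes


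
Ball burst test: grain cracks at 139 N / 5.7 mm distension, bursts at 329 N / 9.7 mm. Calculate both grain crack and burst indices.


Crack index = 139 / 5.7 = 24.4 N/mm
Burst index = 329 / 9.7 = 33.9 N/mm


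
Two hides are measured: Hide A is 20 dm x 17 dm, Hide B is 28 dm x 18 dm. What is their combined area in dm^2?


844 dm^2

Hide A area = 20 x 17 = 340 dm^2
Hide B area = 28 x 18 = 504 dm^2
Total = 340 + 504 = 844 dm^2


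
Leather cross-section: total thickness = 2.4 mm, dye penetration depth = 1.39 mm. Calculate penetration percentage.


57.9%

Penetration% = 1.39 / 2.4 x 100
Penetration = 57.9%


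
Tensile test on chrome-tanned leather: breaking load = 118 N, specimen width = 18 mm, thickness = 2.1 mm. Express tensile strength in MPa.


3.12 MPa

Cross-section = 18 x 2.1 = 37.8 mm^2
TS = 118 / 37.8 = 3.12 MPa
(1 N/mm^2 = 1 MPa)


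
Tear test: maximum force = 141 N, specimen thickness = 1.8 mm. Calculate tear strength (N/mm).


78.3 N/mm

Tear strength = force / thickness
Tear = 141 / 1.8 = 78.3 N/mm


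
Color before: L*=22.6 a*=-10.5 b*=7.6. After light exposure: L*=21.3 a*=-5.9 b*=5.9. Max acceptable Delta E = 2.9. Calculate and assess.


dL = -1.3, da = 4.6, db = -1.7
dE = sqrt((-1.3)^2 + (4.6)^2 + (-1.7)^2) = 5.07
Max = 2.9
Passes: No


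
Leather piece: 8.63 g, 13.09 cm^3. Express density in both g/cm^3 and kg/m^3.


Density = 8.63 / 13.09 = 0.659 g/cm^3
Convert: 0.659 x 1000 = 659 kg/m^3


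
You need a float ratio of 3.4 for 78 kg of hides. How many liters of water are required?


Water = hide weight x target ratio
Water = 78 x 3.4 = 265.2 L


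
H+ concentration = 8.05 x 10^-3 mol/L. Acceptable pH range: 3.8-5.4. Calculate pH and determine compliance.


pH = 2.09
Compliant: No


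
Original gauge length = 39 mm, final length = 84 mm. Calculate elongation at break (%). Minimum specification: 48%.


Elongation = 115.4%
Meets spec: Yes


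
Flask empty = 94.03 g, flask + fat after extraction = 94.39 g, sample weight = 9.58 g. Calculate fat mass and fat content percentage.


Fat mass = 94.39 - 94.03 = 0.36 g
Fat% = 0.36 / 9.58 x 100 = 3.8%


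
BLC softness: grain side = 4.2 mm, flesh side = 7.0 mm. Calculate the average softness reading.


Average = (4.2 + 7.0) / 2
Average = 5.60 mm


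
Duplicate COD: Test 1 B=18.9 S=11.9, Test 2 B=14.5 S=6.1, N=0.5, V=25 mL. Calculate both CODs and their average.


COD1 = (18.9 - 11.9) x 0.5 x 8000 / 25 = 1120.0 mg/L
COD2 = (14.5 - 6.1) x 0.5 x 8000 / 25 = 1344.0 mg/L
Average = (1120.0 + 1344.0) / 2 = 1232.0 mg/L


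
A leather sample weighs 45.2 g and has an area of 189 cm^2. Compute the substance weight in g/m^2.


Substance weight = mass / area x 10000
SW = 45.2 / 189 x 10000
SW = 2391.5 g/m^2


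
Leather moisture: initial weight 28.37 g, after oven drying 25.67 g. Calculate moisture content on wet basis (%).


Moisture = 28.37 - 25.67 = 2.70 g
MC = 2.70 / 28.37 x 100 = 9.5%


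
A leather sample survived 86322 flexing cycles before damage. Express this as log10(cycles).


4.94

log10(86322) = 4.94


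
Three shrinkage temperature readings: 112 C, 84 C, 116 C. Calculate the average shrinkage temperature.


104.0 C


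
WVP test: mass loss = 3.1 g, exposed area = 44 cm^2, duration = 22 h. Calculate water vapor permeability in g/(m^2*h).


WVP = mass_loss / (area x time) x 10000
WVP = 3.1 / (44 x 22) x 10000
WVP = 3.1 / 968 x 10000 = 32.02 g/(m^2*h)


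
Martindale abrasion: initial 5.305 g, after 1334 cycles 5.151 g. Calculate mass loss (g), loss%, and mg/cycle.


Mass loss = 0.154 g
Loss = 2.90%
Rate = 0.115 mg/cycle


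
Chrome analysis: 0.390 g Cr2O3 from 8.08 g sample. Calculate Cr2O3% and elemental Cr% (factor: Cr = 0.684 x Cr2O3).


Cr2O3 = 4.83%
Cr = 3.30%


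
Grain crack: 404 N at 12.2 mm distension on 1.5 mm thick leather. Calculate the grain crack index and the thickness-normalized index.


Crack index = 33.1 N/mm
Normalized index = 22.1 N/mm per mm

Crack index = 404 / 12.2 = 33.1 N/mm
Normalized = 33.1 / 1.5 = 22.1 N/mm per mm


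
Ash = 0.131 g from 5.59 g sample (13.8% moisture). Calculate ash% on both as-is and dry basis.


As-is ash% = 0.131 / 5.59 x 100 = 2.34%
Dry mass = 5.59 x (100 - 13.8) / 100 = 4.81858 g
Dry-basis ash% = 0.131 / 4.81858 x 100 = 2.72%


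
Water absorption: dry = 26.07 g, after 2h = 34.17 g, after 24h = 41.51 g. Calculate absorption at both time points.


WA (2h) = (34.17 - 26.07) / 26.07 x 100 = 31.1%
WA (24h) = (41.51 - 26.07) / 26.07 x 100 = 59.2%


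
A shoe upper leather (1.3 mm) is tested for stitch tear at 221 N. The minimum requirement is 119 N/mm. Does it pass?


STS = 170.0 N/mm
Passes: Yes


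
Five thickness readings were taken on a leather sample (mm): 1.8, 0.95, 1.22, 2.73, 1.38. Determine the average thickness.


Sum = 1.8 + 0.95 + 1.22 + 2.73 + 1.38 = 8.08
Average = 8.08 / 5 = 1.62 mm


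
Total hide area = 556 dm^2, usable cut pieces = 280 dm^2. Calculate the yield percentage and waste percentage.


Yield = 50.4%
Waste = 49.6%


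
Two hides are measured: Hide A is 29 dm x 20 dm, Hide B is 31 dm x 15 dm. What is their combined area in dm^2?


1045 dm^2


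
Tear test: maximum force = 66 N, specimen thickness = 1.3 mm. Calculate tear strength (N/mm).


50.8 N/mm


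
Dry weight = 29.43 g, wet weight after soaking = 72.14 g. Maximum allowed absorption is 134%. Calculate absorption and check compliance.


Absorption = 145.1%
Compliant: No


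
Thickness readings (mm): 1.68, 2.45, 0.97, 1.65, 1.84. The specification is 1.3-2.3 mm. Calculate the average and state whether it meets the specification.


Sum = 8.59
Average = 8.59 / 5 = 1.72 mm
Specification range: 1.3 to 2.3 mm
Within spec: Yes


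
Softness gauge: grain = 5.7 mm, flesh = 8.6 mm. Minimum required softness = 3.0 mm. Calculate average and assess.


Average softness = 7.15 mm
Meets requirement: Yes


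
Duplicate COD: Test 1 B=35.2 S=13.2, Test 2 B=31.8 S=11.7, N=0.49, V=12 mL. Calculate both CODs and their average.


COD1 = 7186.7 mg/L
COD2 = 6566.0 mg/L
Average = 6876.4 mg/L

COD1 = (35.2 - 13.2) x 0.49 x 8000 / 12 = 7186.7 mg/L
COD2 = (31.8 - 11.7) x 0.49 x 8000 / 12 = 6566.0 mg/L
Average = (7186.7 + 6566.0) / 2 = 6876.4 mg/L


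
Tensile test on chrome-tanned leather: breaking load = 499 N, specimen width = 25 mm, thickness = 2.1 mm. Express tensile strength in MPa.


Cross-section = 25 x 2.1 = 52.5 mm^2
TS = 499 / 52.5 = 9.50 MPa
(1 N/mm^2 = 1 MPa)


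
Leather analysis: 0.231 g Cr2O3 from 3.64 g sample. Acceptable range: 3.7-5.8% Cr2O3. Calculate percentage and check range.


Cr2O3 = 6.35%
Within range: No

Cr2O3% = 0.231 / 3.64 x 100 = 6.35%
Acceptable range: 3.7 to 5.8%
Within range: No


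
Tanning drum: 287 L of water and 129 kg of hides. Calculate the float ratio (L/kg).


Float ratio = water / hide weight
Ratio = 287 / 129 = 2.2


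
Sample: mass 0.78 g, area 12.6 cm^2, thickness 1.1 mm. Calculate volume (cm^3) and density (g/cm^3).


Thickness in cm = 1.1 / 10 = 0.11 cm
Volume = 12.6 x 0.11 = 1.386 cm^3
Density = 0.78 / 1.386 = 0.563 g/cm^3


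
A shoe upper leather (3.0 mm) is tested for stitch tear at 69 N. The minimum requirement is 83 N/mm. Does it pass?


STS = 69 / 3.0 = 23.0 N/mm
Minimum required: 83 N/mm
Passes: No


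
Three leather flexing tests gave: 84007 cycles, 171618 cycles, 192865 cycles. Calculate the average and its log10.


Average = (84007 + 171618 + 192865) / 3 = 149497 cycles
log10(149497) = 5.17


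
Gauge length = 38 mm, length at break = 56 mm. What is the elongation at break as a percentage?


Extension = 56 - 38 = 18 mm
Elongation = 18 / 38 x 100 = 47.4%


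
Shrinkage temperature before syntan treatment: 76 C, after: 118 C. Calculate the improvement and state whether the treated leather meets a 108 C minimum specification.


Improvement = 118 - 76 = 42 C
Spec check: 118 C >= 108 C? Yes


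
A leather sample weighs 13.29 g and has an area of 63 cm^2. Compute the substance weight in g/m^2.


2109.5 g/m^2

Substance weight = mass / area x 10000
SW = 13.29 / 63 x 10000
SW = 2109.5 g/m^2


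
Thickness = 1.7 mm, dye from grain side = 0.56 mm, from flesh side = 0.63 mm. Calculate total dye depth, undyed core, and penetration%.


Total dyed = 1.19 mm
Undyed core = 0.51 mm
Penetration = 70.0%


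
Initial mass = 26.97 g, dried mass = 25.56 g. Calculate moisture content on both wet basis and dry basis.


Wet basis = 5.2%
Dry basis = 5.5%

Moisture lost = 26.97 - 25.56 = 1.41 g
Wet basis MC = 1.41 / 26.97 x 100 = 5.2%
Dry basis MC = 1.41 / 25.56 x 100 = 5.5%


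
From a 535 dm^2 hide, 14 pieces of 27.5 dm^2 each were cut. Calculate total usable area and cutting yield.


Usable area = 385.0 dm^2
Yield = 72.0%

Total usable = 14 x 27.5 = 385.0 dm^2
Yield = 385.0 / 535 x 100 = 72.0%


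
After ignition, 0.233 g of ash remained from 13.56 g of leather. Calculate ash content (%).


Ash% = 0.233 / 13.56 x 100
Ash% = 1.72%


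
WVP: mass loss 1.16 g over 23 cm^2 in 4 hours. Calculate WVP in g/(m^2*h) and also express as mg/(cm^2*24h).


WVP = 126.09 g/(m^2*h)
Daily rate = 302.61 mg/(cm^2*24h)

WVP = 1.16 / (23 x 4) x 10000 = 126.09 g/(m^2*h)
Mass loss in mg = 1.16 x 1000 = 1160 mg
Per cm^2 per 24h in mg: 1160 x 24 / (23 x 4) = 27840 / 92 = 302.61 mg/(cm^2*24h)


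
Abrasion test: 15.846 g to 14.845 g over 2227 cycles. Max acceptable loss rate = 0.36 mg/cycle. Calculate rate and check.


Loss = 15.846 - 14.845 = 1.001 g
Rate = 1.001 g / 2227 cycles x 1000 = 0.449 mg/cycle
Max = 0.36 mg/cycle
Passes: No


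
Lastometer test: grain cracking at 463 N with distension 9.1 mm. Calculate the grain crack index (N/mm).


50.9 N/mm

Grain crack index = force / distension
Index = 463 / 9.1 = 50.9 N/mm


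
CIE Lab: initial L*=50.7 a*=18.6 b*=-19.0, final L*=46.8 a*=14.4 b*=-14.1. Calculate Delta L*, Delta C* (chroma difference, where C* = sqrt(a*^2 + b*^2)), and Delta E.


Delta L* = -3.9
Delta C* = -6.44
Delta E = 7.54


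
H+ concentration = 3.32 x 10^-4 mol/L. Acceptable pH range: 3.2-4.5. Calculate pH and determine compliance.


pH = -log10(3.32 x 10^-4) = 3.48
Range: 3.2 to 4.5
Compliant: Yes


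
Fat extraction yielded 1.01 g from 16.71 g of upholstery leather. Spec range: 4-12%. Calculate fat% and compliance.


Fat content = 6.0%
Compliant: Yes


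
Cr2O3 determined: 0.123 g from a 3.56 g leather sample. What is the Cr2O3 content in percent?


3.46%

Cr2O3% = 0.123 / 3.56 x 100
Cr2O3% = 3.46%


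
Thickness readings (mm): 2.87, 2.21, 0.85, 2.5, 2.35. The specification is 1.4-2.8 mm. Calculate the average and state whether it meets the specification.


Sum = 10.78
Average = 10.78 / 5 = 2.16 mm
Specification range: 1.4 to 2.8 mm
Within spec: Yes


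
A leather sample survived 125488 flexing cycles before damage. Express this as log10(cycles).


5.10


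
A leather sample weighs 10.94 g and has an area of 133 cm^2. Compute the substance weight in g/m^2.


822.6 g/m^2

Substance weight = mass / area x 10000
SW = 10.94 / 133 x 10000
SW = 822.6 g/m^2


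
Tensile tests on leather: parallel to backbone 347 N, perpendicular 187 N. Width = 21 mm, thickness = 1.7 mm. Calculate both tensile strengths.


Area = 21 x 1.7 = 35.7 mm^2
TS (parallel) = 347 / 35.7 = 9.72 N/mm^2
TS (perpendicular) = 187 / 35.7 = 5.24 N/mm^2


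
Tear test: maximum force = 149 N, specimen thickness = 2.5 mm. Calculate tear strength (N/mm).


Tear strength = force / thickness
Tear = 149 / 2.5 = 59.6 N/mm


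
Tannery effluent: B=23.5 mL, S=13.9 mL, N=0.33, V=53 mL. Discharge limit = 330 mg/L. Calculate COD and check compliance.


COD = 478.2 mg/L
Compliant: No

COD = (23.5 - 13.9) x 0.33 x 8000 / 53 = 478.2 mg/L
Limit: 330 mg/L
Compliant: No


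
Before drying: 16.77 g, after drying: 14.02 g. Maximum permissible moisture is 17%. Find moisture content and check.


Moisture content = 16.4%
Acceptable: Yes

MC = (16.77 - 14.02) / 16.77 x 100 = 16.4%
Maximum: 17%
Acceptable: Yes


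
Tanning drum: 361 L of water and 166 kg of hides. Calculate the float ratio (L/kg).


2.2


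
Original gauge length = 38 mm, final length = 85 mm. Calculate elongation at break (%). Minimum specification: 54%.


Elongation = 123.7%
Meets spec: Yes

Extension = 85 - 38 = 47 mm
Elongation = 47 / 38 x 100 = 123.7%
Minimum required: 54%
Meets specification: Yes


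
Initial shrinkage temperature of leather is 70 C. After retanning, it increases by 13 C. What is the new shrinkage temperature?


83 C

New Ts = 70 + 13 = 83 C


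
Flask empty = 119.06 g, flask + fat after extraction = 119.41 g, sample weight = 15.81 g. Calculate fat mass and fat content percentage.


Fat mass = 0.35 g
Fat content = 2.2%


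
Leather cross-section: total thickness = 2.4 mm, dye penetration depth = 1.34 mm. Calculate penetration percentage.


55.8%

Penetration% = 1.34 / 2.4 x 100
Penetration = 55.8%


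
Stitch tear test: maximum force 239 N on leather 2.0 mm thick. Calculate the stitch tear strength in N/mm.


119.5 N/mm


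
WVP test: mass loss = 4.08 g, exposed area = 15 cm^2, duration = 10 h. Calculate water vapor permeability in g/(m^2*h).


272.00 g/(m^2*h)


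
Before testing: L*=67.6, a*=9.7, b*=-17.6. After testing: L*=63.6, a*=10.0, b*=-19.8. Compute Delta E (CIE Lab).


dL = 63.6 - 67.6 = -4.0
da = 10.0 - 9.7 = 0.3
db = -19.8 - (-17.6) = -2.2
dE = sqrt((-4.0)^2 + (0.3)^2 + (-2.2)^2) = 4.57


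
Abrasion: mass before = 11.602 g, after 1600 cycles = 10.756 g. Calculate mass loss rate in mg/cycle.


0.529 mg/cycle


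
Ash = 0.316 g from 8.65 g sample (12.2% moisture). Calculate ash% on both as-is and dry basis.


As-is ash% = 0.316 / 8.65 x 100 = 3.65%
Dry mass = 8.65 x (100 - 12.2) / 100 = 7.5947 g
Dry-basis ash% = 0.316 / 7.5947 x 100 = 4.16%


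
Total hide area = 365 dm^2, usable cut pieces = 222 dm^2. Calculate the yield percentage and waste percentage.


Yield = 222 / 365 x 100 = 60.8%
Waste = 365 - 222 = 143 dm^2
Waste% = 100 - 60.8 = 39.2%


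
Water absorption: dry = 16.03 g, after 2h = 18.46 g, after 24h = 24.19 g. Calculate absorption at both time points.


2h absorption = 15.2%
24h absorption = 50.9%

WA (2h) = (18.46 - 16.03) / 16.03 x 100 = 15.2%
WA (24h) = (24.19 - 16.03) / 16.03 x 100 = 50.9%


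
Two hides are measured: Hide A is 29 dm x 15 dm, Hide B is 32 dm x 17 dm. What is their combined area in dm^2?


979 dm^2

Hide A area = 29 x 15 = 435 dm^2
Hide B area = 32 x 17 = 544 dm^2
Total = 435 + 544 = 979 dm^2


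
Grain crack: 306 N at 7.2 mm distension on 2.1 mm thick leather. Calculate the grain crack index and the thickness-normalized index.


Crack index = 306 / 7.2 = 42.5 N/mm
Normalized = 42.5 / 2.1 = 20.2 N/mm per mm


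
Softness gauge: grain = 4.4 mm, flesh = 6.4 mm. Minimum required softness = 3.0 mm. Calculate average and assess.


Average = (4.4 + 6.4) / 2 = 5.40 mm
Minimum = 3.0 mm
Meets requirement: Yes


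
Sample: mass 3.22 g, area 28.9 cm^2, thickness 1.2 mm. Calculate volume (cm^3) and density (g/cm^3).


Volume = 3.468 cm^3
Density = 0.928 g/cm^3


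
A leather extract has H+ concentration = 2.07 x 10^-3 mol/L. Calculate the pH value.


pH = 2.68

pH = -log10[H+]
pH = -log10(2.07 x 10^-3) = 2.68


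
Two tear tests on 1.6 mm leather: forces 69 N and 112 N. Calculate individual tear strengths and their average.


Tear 1 = 69 / 1.6 = 43.1 N/mm
Tear 2 = 112 / 1.6 = 70.0 N/mm
Average = (43.1 + 70.0) / 2 = 56.6 N/mm


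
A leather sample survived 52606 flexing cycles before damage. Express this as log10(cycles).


log10(52606) = 4.72


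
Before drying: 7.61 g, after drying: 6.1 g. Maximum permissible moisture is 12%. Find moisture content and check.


MC = (7.61 - 6.1) / 7.61 x 100 = 19.8%
Maximum: 12%
Acceptable: No


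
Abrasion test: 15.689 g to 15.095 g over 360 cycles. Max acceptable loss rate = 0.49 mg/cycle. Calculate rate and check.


Loss = 15.689 - 15.095 = 0.594 g
Rate = 0.594 g / 360 cycles x 1000 = 1.650 mg/cycle
Max = 0.49 mg/cycle
Passes: No


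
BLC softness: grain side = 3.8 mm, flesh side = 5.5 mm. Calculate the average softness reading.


Average = (3.8 + 5.5) / 2
Average = 4.65 mm


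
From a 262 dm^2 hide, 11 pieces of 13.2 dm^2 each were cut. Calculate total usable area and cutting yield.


Total usable = 11 x 13.2 = 145.2 dm^2
Yield = 145.2 / 262 x 100 = 55.4%


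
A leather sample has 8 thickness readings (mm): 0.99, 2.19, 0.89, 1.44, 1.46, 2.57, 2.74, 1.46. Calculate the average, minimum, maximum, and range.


Average = 1.72 mm
Min = 0.89 mm
Max = 2.74 mm
Range = 1.85 mm

Sum = 13.74
Average = 13.74 / 8 = 1.72 mm
Minimum = 0.89 mm
Maximum = 2.74 mm
Range = 2.74 - 0.89 = 1.85 mm


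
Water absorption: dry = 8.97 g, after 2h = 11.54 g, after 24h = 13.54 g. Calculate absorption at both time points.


2h absorption = 28.7%
24h absorption = 50.9%

WA (2h) = (11.54 - 8.97) / 8.97 x 100 = 28.7%
WA (24h) = (13.54 - 8.97) / 8.97 x 100 = 50.9%


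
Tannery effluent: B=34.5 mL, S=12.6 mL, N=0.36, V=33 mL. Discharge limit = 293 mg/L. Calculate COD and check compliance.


COD = 1911.3 mg/L
Compliant: No


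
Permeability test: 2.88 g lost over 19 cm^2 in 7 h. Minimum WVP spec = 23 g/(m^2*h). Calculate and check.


WVP = 2.88 / (19 x 7) x 10000 = 216.54 g/(m^2*h)
Minimum: 23 g/(m^2*h)
Meets spec: Yes


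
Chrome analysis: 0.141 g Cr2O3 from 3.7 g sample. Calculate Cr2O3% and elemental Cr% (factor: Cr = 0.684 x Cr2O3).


Cr2O3% = 0.141 / 3.7 x 100 = 3.81%
Cr% = 3.81 x 0.684 = 2.61%


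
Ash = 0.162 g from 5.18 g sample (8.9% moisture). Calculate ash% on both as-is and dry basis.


As-is ash = 3.13%
Dry-basis ash = 3.43%


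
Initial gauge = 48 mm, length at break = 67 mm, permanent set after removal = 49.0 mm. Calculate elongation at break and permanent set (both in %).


Elongation at break = 39.6%
Permanent set = 2.1%


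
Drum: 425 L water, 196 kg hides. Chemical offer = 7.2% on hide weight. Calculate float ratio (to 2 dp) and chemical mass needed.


Float ratio = 2.17
Chemical needed = 14.112 kg

Float ratio = 425 / 196 = 2.17
Chemical = 196 x 7.2 / 100 = 14.112 kg


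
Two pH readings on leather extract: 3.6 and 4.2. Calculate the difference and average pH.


Difference = 0.6
Average pH = 3.90

Difference = |3.6 - 4.2| = 0.6
Average = (3.6 + 4.2) / 2 = 3.90


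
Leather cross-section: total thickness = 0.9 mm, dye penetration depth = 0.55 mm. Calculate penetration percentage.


Penetration% = 0.55 / 0.9 x 100
Penetration = 61.1%


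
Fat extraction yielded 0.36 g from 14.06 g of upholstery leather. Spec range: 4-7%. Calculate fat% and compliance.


Fat content = 2.6%
Compliant: No


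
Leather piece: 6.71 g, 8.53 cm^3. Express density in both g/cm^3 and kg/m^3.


0.787 g/cm^3
787 kg/m^3

Density = 6.71 / 8.53 = 0.787 g/cm^3
Convert: 0.787 x 1000 = 787 kg/m^3


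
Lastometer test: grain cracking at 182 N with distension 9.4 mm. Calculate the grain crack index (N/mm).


Grain crack index = force / distension
Index = 182 / 9.4 = 19.4 N/mm


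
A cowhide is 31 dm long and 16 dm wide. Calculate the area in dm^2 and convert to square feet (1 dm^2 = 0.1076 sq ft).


496 dm^2
53.37 sq ft

Area = 31 x 16 = 496 dm^2
Conversion: 496 x 0.1076 = 53.37 sq ft


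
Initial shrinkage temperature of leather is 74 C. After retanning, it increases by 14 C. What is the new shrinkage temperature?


New Ts = 74 + 14 = 88 C


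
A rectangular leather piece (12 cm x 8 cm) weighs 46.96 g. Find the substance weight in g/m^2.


4891.7 g/m^2


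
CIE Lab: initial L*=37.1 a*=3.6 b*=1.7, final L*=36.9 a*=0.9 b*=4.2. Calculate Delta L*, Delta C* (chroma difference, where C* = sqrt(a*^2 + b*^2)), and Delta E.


Delta L* = 36.9 - 37.1 = -0.2
C1* = sqrt((3.6)^2 + (1.7)^2) = 3.981
C2* = sqrt((0.9)^2 + (4.2)^2) = 4.295
Delta C* = 4.295 - 3.981 = 0.31
Delta E = sqrt((-0.2)^2 + (-2.7)^2 + (2.5)^2) = 3.69


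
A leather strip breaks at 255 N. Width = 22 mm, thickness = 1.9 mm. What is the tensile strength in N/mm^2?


Cross-sectional area = 22 x 1.9 = 41.8 mm^2
Tensile strength = 255 / 41.8 = 6.10 N/mm^2


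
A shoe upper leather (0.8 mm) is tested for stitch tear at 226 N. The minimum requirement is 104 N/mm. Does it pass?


STS = 226 / 0.8 = 282.5 N/mm
Minimum required: 104 N/mm
Passes: Yes


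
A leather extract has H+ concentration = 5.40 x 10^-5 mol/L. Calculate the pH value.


pH = -log10[H+]
pH = -log10(5.40 x 10^-5) = 4.27


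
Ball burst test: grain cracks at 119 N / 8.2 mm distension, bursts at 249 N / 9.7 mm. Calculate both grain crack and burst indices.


Crack index = 119 / 8.2 = 14.5 N/mm
Burst index = 249 / 9.7 = 25.7 N/mm


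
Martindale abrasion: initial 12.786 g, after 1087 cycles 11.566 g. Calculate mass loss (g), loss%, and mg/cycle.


Mass loss = 1.220 g
Loss = 9.54%
Rate = 1.122 mg/cycle

Loss = 12.786 - 11.566 = 1.220 g
Loss% = 1.220 / 12.786 x 100 = 9.54%
Rate = 1.220 / 1087 x 1000 = 1.122 mg/cycle


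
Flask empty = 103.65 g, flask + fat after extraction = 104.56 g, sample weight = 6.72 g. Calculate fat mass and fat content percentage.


Fat mass = 104.56 - 103.65 = 0.91 g
Fat% = 0.91 / 6.72 x 100 = 13.5%


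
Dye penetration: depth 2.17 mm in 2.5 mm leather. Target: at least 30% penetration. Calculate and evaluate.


Penetration = 86.8%
Meets target: Yes

Penetration = 2.17 / 2.5 x 100 = 86.8%
Target: 30%
Meets target: Yes


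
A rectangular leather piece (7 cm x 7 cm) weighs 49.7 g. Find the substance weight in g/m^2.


10142.9 g/m^2


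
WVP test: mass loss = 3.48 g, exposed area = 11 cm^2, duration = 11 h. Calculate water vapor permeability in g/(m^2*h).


287.60 g/(m^2*h)

WVP = mass_loss / (area x time) x 10000
WVP = 3.48 / (11 x 11) x 10000
WVP = 3.48 / 121 x 10000 = 287.60 g/(m^2*h)


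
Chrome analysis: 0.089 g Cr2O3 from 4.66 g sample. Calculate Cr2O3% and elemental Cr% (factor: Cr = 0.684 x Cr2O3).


Cr2O3% = 0.089 / 4.66 x 100 = 1.91%
Cr% = 1.91 x 0.684 = 1.31%


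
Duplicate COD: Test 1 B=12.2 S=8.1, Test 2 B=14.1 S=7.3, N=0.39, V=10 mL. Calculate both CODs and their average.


COD1 = (12.2 - 8.1) x 0.39 x 8000 / 10 = 1279.2 mg/L
COD2 = (14.1 - 7.3) x 0.39 x 8000 / 10 = 2121.6 mg/L
Average = (1279.2 + 2121.6) / 2 = 1700.4 mg/L


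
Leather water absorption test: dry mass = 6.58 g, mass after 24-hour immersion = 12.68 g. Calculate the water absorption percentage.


Water absorbed = 12.68 - 6.58 = 6.10 g
WA% = 6.10 / 6.58 x 100 = 92.7%


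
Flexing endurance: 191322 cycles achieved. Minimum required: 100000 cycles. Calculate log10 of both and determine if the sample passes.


log10(191322) = 5.28
log10(100000) = 5.00
Passes: Yes


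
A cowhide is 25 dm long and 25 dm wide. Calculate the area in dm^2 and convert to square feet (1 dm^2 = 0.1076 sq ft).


625 dm^2
67.25 sq ft


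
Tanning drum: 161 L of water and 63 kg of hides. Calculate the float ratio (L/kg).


2.6

Float ratio = water / hide weight
Ratio = 161 / 63 = 2.6


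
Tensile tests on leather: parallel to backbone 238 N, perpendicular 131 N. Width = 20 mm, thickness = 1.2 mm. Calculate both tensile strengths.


Parallel = 9.92 N/mm^2
Perpendicular = 5.46 N/mm^2


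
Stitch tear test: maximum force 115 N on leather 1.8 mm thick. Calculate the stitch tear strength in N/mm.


63.9 N/mm


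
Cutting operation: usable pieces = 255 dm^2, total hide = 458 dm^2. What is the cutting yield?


55.7%

Yield = usable / total x 100
Yield = 255 / 458 x 100 = 55.7%


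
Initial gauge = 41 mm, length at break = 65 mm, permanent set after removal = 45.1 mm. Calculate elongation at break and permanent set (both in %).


Elongation at break = 58.5%
Permanent set = 10.0%

Elongation at break = (65 - 41) / 41 x 100 = 58.5%
Permanent set = (45.1 - 41) / 41 x 100 = 10.0%


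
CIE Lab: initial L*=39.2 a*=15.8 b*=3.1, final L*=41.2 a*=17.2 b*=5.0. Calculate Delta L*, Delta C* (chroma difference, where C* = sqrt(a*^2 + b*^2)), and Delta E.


Delta L* = 2.0
Delta C* = 1.81
Delta E = 3.09


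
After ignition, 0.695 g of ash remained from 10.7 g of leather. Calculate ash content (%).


6.50%


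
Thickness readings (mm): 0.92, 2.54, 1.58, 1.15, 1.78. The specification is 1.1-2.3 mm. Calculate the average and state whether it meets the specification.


Sum = 7.97
Average = 7.97 / 5 = 1.59 mm
Specification range: 1.1 to 2.3 mm
Within spec: Yes


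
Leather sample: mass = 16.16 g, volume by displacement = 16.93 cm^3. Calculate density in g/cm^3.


Density = mass / volume
Density = 16.16 / 16.93 = 0.955 g/cm^3


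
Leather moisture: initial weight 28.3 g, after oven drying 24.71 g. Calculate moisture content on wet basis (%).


12.7%

Moisture = 28.3 - 24.71 = 3.59 g
MC = 3.59 / 28.3 x 100 = 12.7%


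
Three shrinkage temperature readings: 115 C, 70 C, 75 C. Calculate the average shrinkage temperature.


Average = (115 + 70 + 75) / 3
Average = 260 / 3 = 86.7 C


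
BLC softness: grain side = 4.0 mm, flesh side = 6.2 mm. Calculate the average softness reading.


Average = (4.0 + 6.2) / 2
Average = 5.10 mm


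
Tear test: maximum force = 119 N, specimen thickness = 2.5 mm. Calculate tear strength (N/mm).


Tear strength = force / thickness
Tear = 119 / 2.5 = 47.6 N/mm


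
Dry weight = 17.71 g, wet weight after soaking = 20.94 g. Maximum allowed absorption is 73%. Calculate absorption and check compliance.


WA = (20.94 - 17.71) / 17.71 x 100 = 18.2%
Maximum allowed: 73%
Compliant: Yes


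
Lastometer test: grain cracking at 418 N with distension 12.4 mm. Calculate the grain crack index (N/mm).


Grain crack index = force / distension
Index = 418 / 12.4 = 33.7 N/mm


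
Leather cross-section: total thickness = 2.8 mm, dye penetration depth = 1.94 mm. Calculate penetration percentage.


69.3%


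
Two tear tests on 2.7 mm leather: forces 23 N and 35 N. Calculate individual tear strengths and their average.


Tear 1 = 23 / 2.7 = 8.5 N/mm
Tear 2 = 35 / 2.7 = 13.0 N/mm
Average = (8.5 + 13.0) / 2 = 10.8 N/mm


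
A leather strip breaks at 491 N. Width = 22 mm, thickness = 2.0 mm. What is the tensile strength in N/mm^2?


11.16 N/mm^2

Cross-sectional area = 22 x 2.0 = 44.0 mm^2
Tensile strength = 491 / 44.0 = 11.16 N/mm^2


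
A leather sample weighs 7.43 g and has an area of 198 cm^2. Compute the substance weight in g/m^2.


375.3 g/m^2

Substance weight = mass / area x 10000
SW = 7.43 / 198 x 10000
SW = 375.3 g/m^2


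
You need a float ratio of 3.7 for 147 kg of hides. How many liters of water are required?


543.9 L

Water = hide weight x target ratio
Water = 147 x 3.7 = 543.9 L


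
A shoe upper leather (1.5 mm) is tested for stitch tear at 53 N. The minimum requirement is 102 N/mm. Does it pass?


STS = 35.3 N/mm
Passes: No

STS = 53 / 1.5 = 35.3 N/mm
Minimum required: 102 N/mm
Passes: No


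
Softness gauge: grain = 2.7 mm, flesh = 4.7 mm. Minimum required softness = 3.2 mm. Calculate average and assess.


Average = (2.7 + 4.7) / 2 = 3.70 mm
Minimum = 3.2 mm
Meets requirement: Yes


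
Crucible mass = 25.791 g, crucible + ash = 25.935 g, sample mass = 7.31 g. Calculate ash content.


Ash mass = 25.935 - 25.791 = 0.144 g
Ash% = 0.144 / 7.31 x 100 = 1.97%


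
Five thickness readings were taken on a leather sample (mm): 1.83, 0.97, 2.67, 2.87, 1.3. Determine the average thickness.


Sum = 1.83 + 0.97 + 2.67 + 2.87 + 1.3 = 9.64
Average = 9.64 / 5 = 1.93 mm
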